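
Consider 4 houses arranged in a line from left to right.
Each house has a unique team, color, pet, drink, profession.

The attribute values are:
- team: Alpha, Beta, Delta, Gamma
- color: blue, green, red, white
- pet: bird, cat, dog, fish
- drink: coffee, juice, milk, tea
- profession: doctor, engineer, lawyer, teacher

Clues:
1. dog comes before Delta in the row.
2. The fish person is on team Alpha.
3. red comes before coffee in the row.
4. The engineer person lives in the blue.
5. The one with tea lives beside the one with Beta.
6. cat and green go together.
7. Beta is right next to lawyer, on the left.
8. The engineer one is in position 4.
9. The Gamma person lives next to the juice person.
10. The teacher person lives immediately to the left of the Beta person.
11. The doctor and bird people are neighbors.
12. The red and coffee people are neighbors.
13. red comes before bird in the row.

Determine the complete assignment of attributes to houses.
Solution:

House | Team | Color | Pet | Drink | Profession
-----------------------------------------------
  1   | Gamma | green | cat | tea | teacher
  2   | Beta | red | dog | juice | doctor
  3   | Delta | white | bird | coffee | lawyer
  4   | Alpha | blue | fish | milk | engineer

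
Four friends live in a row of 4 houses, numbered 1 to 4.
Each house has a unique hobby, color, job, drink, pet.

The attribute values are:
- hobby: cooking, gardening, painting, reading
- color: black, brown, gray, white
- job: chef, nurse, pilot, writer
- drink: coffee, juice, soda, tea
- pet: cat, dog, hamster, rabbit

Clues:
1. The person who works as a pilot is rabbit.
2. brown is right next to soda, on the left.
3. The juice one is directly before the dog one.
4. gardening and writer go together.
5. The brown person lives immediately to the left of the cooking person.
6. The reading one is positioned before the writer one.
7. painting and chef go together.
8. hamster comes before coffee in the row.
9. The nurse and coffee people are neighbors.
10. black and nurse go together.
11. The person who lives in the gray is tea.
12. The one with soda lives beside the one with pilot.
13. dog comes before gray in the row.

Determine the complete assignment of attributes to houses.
Solution:

House | Hobby | Color | Job | Drink | Pet
-----------------------------------------
  1   | painting | brown | chef | juice | hamster
  2   | cooking | black | nurse | soda | dog
  3   | reading | white | pilot | coffee | rabbit
  4   | gardening | gray | writer | tea | cat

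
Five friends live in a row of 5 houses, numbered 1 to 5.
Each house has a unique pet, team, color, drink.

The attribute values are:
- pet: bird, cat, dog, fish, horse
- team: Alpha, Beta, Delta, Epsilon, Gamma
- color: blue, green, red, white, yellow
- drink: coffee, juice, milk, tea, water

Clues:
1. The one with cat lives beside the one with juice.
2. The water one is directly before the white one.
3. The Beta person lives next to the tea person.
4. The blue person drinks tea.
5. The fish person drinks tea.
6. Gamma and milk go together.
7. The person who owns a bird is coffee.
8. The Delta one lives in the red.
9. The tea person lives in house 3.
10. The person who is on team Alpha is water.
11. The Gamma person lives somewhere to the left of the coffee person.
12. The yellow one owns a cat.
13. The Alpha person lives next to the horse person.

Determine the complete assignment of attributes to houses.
Solution:

House | Pet | Team | Color | Drink
----------------------------------
  1   | cat | Alpha | yellow | water
  2   | horse | Beta | white | juice
  3   | fish | Epsilon | blue | tea
  4   | dog | Gamma | green | milk
  5   | bird | Delta | red | coffee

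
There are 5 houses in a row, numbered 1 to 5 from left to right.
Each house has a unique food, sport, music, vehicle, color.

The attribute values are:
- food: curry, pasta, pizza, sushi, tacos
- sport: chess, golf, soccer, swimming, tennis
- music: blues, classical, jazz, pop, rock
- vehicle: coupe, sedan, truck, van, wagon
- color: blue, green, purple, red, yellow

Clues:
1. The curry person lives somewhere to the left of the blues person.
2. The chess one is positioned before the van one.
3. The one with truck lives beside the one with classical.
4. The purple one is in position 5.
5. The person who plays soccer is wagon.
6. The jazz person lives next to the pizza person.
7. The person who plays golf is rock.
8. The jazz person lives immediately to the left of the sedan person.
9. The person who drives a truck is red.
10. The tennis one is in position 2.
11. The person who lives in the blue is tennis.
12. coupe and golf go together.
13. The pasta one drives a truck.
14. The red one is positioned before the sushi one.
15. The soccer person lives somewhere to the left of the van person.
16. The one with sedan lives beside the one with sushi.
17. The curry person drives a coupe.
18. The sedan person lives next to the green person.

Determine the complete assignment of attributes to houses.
Solution:

House | Food | Sport | Music | Vehicle | Color
----------------------------------------------
  1   | pasta | chess | jazz | truck | red
  2   | pizza | tennis | classical | sedan | blue
  3   | sushi | soccer | pop | wagon | green
  4   | curry | golf | rock | coupe | yellow
  5   | tacos | swimming | blues | van | purple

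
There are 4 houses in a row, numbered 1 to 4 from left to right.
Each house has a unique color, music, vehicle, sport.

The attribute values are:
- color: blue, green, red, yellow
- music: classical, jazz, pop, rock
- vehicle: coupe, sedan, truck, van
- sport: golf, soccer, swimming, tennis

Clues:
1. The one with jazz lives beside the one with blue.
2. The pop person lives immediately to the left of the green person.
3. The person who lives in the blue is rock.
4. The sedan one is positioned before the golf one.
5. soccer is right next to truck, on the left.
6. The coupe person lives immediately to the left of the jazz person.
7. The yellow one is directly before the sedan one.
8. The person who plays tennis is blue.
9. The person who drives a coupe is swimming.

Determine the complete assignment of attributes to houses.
Solution:

House | Color | Music | Vehicle | Sport
---------------------------------------
  1   | yellow | pop | coupe | swimming
  2   | green | jazz | sedan | soccer
  3   | blue | rock | truck | tennis
  4   | red | classical | van | golf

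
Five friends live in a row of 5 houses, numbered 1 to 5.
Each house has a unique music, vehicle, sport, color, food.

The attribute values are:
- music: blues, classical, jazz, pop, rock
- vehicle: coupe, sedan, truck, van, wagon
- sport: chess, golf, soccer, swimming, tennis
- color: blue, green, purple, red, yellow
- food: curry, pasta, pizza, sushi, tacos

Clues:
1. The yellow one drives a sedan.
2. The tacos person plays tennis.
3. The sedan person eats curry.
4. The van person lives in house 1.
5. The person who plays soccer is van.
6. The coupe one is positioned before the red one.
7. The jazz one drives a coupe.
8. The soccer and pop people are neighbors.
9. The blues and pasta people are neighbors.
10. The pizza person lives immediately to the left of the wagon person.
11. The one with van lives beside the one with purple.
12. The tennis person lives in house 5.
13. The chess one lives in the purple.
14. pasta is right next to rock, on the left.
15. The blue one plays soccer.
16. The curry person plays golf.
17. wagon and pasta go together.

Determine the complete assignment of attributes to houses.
Solution:

House | Music | Vehicle | Sport | Color | Food
----------------------------------------------
  1   | blues | van | soccer | blue | pizza
  2   | pop | wagon | chess | purple | pasta
  3   | rock | sedan | golf | yellow | curry
  4   | jazz | coupe | swimming | green | sushi
  5   | classical | truck | tennis | red | tacos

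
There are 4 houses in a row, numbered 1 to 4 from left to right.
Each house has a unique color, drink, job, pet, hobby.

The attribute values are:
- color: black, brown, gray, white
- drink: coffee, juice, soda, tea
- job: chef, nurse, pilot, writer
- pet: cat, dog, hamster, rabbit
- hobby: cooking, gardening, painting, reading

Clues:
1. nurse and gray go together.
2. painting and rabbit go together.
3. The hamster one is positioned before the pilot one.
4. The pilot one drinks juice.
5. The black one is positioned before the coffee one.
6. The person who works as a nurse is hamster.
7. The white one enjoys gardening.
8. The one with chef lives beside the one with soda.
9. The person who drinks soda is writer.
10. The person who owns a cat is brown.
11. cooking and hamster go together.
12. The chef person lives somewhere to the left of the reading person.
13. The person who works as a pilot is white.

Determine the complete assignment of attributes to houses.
Solution:

House | Color | Drink | Job | Pet | Hobby
-----------------------------------------
  1   | black | tea | chef | rabbit | painting
  2   | brown | soda | writer | cat | reading
  3   | gray | coffee | nurse | hamster | cooking
  4   | white | juice | pilot | dog | gardening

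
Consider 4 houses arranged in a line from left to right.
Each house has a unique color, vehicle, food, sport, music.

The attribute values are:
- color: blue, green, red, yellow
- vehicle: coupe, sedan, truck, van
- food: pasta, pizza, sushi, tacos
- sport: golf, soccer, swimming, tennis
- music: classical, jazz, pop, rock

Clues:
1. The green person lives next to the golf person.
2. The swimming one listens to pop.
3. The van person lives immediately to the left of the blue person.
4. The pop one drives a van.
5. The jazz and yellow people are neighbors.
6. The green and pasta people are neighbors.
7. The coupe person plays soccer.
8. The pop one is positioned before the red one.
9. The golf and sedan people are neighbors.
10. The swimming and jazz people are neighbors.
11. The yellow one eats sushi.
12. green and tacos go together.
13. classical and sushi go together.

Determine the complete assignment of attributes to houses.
Solution:

House | Color | Vehicle | Food | Sport | Music
----------------------------------------------
  1   | green | van | tacos | swimming | pop
  2   | blue | truck | pasta | golf | jazz
  3   | yellow | sedan | sushi | tennis | classical
  4   | red | coupe | pizza | soccer | rock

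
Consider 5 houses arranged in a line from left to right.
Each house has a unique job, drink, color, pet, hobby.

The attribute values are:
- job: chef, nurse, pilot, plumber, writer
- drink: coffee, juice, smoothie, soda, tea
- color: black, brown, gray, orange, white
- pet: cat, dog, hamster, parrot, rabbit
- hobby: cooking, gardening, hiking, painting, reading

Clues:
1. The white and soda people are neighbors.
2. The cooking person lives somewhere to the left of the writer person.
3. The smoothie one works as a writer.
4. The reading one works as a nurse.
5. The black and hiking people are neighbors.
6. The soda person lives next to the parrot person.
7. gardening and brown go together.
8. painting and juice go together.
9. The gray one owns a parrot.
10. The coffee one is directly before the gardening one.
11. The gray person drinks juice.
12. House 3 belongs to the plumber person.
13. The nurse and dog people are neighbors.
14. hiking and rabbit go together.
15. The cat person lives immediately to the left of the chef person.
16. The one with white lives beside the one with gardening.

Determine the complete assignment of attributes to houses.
Solution:

House | Job | Drink | Color | Pet | Hobby
-----------------------------------------
  1   | nurse | coffee | white | cat | reading
  2   | chef | soda | brown | dog | gardening
  3   | plumber | juice | gray | parrot | painting
  4   | pilot | tea | black | hamster | cooking
  5   | writer | smoothie | orange | rabbit | hiking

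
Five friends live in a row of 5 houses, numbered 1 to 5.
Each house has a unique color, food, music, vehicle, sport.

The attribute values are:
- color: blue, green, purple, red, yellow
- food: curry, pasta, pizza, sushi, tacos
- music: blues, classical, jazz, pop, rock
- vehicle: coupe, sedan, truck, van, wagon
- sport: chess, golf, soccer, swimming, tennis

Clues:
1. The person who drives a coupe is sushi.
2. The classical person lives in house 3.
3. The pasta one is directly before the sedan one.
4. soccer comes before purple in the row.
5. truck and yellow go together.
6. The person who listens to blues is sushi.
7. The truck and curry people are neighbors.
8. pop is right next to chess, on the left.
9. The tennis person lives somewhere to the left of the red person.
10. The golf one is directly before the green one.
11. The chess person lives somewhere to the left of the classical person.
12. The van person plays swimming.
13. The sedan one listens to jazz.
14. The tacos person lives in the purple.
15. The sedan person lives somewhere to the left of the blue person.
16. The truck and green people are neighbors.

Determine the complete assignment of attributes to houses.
Solution:

House | Color | Food | Music | Vehicle | Sport
----------------------------------------------
  1   | yellow | pasta | pop | truck | golf
  2   | green | curry | jazz | sedan | chess
  3   | blue | pizza | classical | wagon | tennis
  4   | red | sushi | blues | coupe | soccer
  5   | purple | tacos | rock | van | swimming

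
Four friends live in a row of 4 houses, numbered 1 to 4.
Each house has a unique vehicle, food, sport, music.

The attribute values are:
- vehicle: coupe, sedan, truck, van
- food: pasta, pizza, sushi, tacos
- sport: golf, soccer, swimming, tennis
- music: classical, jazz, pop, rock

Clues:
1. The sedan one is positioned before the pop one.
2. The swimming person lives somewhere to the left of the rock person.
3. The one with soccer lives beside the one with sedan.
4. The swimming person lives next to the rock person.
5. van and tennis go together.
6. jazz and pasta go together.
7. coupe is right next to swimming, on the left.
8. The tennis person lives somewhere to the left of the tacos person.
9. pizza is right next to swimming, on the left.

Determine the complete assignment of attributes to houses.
Solution:

House | Vehicle | Food | Sport | Music
--------------------------------------
  1   | coupe | pizza | soccer | classical
  2   | sedan | pasta | swimming | jazz
  3   | van | sushi | tennis | rock
  4   | truck | tacos | golf | pop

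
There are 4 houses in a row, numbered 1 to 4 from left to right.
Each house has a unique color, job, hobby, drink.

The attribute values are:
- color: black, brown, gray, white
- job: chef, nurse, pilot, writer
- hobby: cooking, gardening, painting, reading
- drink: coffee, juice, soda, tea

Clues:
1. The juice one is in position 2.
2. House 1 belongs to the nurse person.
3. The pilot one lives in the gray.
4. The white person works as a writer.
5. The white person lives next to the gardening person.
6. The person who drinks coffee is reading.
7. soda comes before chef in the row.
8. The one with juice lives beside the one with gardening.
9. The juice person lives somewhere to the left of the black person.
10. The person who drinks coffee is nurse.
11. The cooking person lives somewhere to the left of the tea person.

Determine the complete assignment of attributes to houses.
Solution:

House | Color | Job | Hobby | Drink
-----------------------------------
  1   | brown | nurse | reading | coffee
  2   | white | writer | cooking | juice
  3   | gray | pilot | gardening | soda
  4   | black | chef | painting | tea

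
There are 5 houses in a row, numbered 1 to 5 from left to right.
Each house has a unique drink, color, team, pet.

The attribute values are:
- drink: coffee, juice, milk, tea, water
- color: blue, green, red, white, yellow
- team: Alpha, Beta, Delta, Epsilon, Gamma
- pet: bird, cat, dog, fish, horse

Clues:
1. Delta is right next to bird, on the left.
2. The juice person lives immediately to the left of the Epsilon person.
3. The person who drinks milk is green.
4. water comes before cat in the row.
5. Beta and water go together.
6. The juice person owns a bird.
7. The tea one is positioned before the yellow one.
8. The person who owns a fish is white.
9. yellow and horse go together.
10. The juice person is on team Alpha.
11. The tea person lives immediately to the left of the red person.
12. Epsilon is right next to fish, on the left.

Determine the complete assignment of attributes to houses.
Solution:

House | Drink | Color | Team | Pet
----------------------------------
  1   | tea | blue | Delta | dog
  2   | juice | red | Alpha | bird
  3   | coffee | yellow | Epsilon | horse
  4   | water | white | Beta | fish
  5   | milk | green | Gamma | cat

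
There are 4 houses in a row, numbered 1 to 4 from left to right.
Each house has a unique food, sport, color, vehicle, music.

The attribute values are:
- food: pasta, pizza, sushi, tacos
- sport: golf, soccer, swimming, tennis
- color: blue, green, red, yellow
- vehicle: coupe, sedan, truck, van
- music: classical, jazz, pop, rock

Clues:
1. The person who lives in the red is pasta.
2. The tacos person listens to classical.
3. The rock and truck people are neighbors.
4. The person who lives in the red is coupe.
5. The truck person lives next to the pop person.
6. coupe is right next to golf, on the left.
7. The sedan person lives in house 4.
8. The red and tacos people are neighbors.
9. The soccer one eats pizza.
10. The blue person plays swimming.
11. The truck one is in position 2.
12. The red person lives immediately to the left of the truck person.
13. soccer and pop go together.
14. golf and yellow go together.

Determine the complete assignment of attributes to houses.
Solution:

House | Food | Sport | Color | Vehicle | Music
----------------------------------------------
  1   | pasta | tennis | red | coupe | rock
  2   | tacos | golf | yellow | truck | classical
  3   | pizza | soccer | green | van | pop
  4   | sushi | swimming | blue | sedan | jazz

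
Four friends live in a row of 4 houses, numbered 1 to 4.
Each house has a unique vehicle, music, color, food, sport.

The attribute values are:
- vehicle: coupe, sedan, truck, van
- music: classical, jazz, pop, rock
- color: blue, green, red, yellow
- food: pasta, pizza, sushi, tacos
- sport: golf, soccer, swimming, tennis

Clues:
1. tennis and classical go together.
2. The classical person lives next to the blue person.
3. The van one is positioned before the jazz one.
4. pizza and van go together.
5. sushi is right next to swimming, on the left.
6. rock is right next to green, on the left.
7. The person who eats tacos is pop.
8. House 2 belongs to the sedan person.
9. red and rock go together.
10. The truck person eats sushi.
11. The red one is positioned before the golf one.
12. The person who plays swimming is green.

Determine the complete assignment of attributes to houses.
Solution:

House | Vehicle | Music | Color | Food | Sport
----------------------------------------------
  1   | truck | rock | red | sushi | soccer
  2   | sedan | pop | green | tacos | swimming
  3   | van | classical | yellow | pizza | tennis
  4   | coupe | jazz | blue | pasta | golf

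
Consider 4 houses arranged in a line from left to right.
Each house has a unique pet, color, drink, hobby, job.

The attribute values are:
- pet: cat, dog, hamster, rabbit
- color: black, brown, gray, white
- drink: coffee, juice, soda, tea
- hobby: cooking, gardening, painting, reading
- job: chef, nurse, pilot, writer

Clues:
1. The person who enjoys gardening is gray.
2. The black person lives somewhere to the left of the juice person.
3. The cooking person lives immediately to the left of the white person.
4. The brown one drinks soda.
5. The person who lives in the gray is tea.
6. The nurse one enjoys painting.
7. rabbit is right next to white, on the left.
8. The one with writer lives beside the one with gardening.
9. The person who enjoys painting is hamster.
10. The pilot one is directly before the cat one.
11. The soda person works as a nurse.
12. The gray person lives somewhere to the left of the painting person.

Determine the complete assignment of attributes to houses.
Solution:

House | Pet | Color | Drink | Hobby | Job
-----------------------------------------
  1   | rabbit | black | coffee | cooking | pilot
  2   | cat | white | juice | reading | writer
  3   | dog | gray | tea | gardening | chef
  4   | hamster | brown | soda | painting | nurse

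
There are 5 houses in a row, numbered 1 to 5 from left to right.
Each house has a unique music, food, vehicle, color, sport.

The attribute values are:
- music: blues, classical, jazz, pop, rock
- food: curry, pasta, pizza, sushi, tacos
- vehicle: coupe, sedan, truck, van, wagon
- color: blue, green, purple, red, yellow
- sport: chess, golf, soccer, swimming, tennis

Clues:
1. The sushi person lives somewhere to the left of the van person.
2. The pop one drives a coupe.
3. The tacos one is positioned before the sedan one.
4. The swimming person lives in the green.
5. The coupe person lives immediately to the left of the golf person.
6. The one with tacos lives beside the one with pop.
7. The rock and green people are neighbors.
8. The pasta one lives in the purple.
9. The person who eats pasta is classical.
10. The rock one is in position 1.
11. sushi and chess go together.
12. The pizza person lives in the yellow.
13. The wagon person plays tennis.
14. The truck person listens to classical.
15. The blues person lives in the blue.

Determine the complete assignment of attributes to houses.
Solution:

House | Music | Food | Vehicle | Color | Sport
----------------------------------------------
  1   | rock | tacos | wagon | red | tennis
  2   | pop | curry | coupe | green | swimming
  3   | classical | pasta | truck | purple | golf
  4   | blues | sushi | sedan | blue | chess
  5   | jazz | pizza | van | yellow | soccer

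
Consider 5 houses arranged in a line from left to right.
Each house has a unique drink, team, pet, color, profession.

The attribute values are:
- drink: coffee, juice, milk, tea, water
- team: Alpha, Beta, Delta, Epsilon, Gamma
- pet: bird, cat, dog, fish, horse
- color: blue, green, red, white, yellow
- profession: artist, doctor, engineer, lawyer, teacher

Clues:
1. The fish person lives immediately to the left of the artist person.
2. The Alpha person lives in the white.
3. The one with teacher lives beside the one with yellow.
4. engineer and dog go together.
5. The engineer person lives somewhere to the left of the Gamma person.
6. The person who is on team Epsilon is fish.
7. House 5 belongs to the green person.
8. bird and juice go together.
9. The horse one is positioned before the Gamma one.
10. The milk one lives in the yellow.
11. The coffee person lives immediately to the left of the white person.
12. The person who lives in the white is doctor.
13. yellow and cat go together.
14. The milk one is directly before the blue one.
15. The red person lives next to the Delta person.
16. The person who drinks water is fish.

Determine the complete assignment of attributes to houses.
Solution:

House | Drink | Team | Pet | Color | Profession
-----------------------------------------------
  1   | water | Epsilon | fish | red | teacher
  2   | milk | Delta | cat | yellow | artist
  3   | coffee | Beta | dog | blue | engineer
  4   | tea | Alpha | horse | white | doctor
  5   | juice | Gamma | bird | green | lawyer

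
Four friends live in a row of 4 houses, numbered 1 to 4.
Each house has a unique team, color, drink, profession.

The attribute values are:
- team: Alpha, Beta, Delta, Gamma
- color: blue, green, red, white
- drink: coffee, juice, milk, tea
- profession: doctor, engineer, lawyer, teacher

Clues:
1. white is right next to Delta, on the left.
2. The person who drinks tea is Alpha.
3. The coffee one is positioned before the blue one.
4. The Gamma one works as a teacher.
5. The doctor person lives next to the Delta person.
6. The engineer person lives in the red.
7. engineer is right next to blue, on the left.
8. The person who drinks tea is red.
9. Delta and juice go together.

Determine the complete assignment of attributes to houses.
Solution:

House | Team | Color | Drink | Profession
-----------------------------------------
  1   | Beta | white | coffee | doctor
  2   | Delta | green | juice | lawyer
  3   | Alpha | red | tea | engineer
  4   | Gamma | blue | milk | teacher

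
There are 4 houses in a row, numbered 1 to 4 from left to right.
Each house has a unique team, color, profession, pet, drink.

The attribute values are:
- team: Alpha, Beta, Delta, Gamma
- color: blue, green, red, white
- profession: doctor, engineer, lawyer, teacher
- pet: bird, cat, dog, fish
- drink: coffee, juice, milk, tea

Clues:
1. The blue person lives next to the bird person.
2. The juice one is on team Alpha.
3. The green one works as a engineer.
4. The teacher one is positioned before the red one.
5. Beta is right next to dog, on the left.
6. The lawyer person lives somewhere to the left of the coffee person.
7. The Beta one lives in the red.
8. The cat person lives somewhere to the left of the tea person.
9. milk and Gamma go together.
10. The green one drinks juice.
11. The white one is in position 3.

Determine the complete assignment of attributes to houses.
Solution:

House | Team | Color | Profession | Pet | Drink
-----------------------------------------------
  1   | Gamma | blue | teacher | cat | milk
  2   | Beta | red | lawyer | bird | tea
  3   | Delta | white | doctor | dog | coffee
  4   | Alpha | green | engineer | fish | juice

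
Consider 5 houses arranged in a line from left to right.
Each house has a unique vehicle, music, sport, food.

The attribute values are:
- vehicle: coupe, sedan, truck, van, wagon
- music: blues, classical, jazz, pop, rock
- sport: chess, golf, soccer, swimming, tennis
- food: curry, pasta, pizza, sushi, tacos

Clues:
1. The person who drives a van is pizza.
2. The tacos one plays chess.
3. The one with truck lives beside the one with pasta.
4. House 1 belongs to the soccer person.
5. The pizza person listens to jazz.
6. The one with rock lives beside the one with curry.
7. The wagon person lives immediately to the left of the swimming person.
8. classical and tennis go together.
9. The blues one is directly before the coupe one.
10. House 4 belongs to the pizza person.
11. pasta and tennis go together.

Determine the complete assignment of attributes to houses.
Solution:

House | Vehicle | Music | Sport | Food
--------------------------------------
  1   | wagon | rock | soccer | sushi
  2   | truck | blues | swimming | curry
  3   | coupe | classical | tennis | pasta
  4   | van | jazz | golf | pizza
  5   | sedan | pop | chess | tacos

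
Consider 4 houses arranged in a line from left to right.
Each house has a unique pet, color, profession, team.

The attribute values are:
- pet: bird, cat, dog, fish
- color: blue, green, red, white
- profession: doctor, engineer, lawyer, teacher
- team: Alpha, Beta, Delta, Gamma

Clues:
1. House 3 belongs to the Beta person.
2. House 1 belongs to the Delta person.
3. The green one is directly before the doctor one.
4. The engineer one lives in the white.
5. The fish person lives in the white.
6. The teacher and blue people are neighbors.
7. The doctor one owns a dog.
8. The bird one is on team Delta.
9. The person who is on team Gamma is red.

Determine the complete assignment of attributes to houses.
Solution:

House | Pet | Color | Profession | Team
---------------------------------------
  1   | bird | green | teacher | Delta
  2   | dog | blue | doctor | Alpha
  3   | fish | white | engineer | Beta
  4   | cat | red | lawyer | Gamma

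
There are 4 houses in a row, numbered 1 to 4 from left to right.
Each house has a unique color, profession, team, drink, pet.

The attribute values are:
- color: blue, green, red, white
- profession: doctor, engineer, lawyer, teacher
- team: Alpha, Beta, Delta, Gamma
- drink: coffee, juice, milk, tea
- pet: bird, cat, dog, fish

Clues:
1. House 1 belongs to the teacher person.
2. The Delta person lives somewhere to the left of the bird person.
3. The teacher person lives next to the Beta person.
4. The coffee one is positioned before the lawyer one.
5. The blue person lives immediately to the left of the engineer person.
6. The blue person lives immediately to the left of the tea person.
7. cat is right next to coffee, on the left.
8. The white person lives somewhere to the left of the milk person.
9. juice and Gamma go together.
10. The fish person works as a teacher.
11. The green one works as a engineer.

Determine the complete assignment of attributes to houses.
Solution:

House | Color | Profession | Team | Drink | Pet
-----------------------------------------------
  1   | blue | teacher | Gamma | juice | fish
  2   | green | engineer | Beta | tea | cat
  3   | white | doctor | Delta | coffee | dog
  4   | red | lawyer | Alpha | milk | bird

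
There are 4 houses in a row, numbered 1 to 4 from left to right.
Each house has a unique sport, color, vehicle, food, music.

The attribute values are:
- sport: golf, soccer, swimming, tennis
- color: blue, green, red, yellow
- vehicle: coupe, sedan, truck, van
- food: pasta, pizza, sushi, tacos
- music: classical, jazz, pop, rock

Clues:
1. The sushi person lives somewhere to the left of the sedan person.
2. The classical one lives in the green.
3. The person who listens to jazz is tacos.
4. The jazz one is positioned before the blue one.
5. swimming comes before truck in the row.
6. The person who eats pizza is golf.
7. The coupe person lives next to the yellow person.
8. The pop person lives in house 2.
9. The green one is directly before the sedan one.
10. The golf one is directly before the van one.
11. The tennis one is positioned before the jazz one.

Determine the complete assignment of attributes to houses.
Solution:

House | Sport | Color | Vehicle | Food | Music
----------------------------------------------
  1   | tennis | green | coupe | sushi | classical
  2   | golf | yellow | sedan | pizza | pop
  3   | swimming | red | van | tacos | jazz
  4   | soccer | blue | truck | pasta | rock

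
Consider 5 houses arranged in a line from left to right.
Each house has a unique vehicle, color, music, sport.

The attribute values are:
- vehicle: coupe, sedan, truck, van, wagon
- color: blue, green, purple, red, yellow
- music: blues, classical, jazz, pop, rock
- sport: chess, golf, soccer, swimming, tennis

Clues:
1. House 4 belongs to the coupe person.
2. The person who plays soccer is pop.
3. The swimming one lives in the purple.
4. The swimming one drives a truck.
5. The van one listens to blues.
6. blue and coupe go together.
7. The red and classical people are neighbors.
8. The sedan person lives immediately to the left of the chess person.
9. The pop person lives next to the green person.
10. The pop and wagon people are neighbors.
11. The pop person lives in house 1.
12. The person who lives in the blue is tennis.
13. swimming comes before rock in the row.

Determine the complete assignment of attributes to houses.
Solution:

House | Vehicle | Color | Music | Sport
---------------------------------------
  1   | sedan | red | pop | soccer
  2   | wagon | green | classical | chess
  3   | truck | purple | jazz | swimming
  4   | coupe | blue | rock | tennis
  5   | van | yellow | blues | golf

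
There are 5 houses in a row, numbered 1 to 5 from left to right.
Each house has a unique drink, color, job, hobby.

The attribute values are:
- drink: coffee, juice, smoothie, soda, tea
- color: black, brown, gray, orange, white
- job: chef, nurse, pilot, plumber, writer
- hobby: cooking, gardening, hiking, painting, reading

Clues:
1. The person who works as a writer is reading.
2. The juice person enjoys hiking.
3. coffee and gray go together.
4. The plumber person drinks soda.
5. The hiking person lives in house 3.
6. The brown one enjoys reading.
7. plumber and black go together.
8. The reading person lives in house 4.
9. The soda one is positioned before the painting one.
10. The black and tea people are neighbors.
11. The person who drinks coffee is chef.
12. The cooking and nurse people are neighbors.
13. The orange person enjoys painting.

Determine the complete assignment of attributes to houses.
Solution:

House | Drink | Color | Job | Hobby
-----------------------------------
  1   | soda | black | plumber | cooking
  2   | tea | orange | nurse | painting
  3   | juice | white | pilot | hiking
  4   | smoothie | brown | writer | reading
  5   | coffee | gray | chef | gardening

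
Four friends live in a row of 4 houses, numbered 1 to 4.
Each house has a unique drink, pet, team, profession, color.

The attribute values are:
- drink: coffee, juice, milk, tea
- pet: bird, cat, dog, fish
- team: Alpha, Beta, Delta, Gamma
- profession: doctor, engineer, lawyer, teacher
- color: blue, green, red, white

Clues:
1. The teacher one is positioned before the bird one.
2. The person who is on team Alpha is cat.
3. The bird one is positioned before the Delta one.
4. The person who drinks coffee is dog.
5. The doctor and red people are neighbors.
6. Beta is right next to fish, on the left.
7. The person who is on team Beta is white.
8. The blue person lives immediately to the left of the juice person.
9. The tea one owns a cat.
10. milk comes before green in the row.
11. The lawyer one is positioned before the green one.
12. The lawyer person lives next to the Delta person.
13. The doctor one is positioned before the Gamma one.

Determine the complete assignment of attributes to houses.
Solution:

House | Drink | Pet | Team | Profession | Color
-----------------------------------------------
  1   | tea | cat | Alpha | teacher | blue
  2   | juice | bird | Beta | doctor | white
  3   | milk | fish | Gamma | lawyer | red
  4   | coffee | dog | Delta | engineer | green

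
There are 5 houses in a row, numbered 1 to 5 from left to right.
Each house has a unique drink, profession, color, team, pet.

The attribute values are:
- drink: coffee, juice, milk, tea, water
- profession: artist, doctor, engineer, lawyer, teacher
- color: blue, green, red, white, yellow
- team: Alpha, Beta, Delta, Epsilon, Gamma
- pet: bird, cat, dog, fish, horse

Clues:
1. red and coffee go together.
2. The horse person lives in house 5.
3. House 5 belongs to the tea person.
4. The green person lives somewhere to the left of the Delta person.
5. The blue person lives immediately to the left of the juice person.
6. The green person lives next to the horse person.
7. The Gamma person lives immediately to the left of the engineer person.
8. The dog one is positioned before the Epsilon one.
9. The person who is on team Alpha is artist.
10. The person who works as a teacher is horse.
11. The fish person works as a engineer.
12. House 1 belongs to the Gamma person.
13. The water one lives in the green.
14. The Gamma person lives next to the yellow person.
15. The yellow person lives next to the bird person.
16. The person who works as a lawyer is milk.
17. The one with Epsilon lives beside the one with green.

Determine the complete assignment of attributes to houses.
Solution:

House | Drink | Profession | Color | Team | Pet
-----------------------------------------------
  1   | milk | lawyer | blue | Gamma | dog
  2   | juice | engineer | yellow | Beta | fish
  3   | coffee | doctor | red | Epsilon | bird
  4   | water | artist | green | Alpha | cat
  5   | tea | teacher | white | Delta | horse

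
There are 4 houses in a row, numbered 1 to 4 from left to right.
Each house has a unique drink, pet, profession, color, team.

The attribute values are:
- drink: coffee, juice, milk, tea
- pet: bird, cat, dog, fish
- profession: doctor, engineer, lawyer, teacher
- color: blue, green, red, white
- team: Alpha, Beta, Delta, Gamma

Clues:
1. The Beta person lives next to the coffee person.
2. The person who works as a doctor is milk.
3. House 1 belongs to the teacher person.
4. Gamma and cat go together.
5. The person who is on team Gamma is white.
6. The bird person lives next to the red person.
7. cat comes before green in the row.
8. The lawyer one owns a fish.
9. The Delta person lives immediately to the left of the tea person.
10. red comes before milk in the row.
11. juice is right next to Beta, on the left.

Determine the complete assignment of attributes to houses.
Solution:

House | Drink | Pet | Profession | Color | Team
-----------------------------------------------
  1   | juice | bird | teacher | blue | Delta
  2   | tea | fish | lawyer | red | Beta
  3   | coffee | cat | engineer | white | Gamma
  4   | milk | dog | doctor | green | Alpha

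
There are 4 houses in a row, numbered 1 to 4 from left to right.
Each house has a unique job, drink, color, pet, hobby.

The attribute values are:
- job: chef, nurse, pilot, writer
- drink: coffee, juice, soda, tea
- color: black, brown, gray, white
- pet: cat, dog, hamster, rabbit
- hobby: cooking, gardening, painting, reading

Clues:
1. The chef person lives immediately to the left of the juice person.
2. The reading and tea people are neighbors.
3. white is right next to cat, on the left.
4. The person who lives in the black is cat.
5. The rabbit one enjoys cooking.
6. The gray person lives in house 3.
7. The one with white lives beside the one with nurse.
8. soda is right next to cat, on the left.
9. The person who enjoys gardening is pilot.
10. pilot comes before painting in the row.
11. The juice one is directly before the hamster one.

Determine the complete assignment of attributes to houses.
Solution:

House | Job | Drink | Color | Pet | Hobby
-----------------------------------------
  1   | chef | soda | white | rabbit | cooking
  2   | nurse | juice | black | cat | reading
  3   | pilot | tea | gray | hamster | gardening
  4   | writer | coffee | brown | dog | painting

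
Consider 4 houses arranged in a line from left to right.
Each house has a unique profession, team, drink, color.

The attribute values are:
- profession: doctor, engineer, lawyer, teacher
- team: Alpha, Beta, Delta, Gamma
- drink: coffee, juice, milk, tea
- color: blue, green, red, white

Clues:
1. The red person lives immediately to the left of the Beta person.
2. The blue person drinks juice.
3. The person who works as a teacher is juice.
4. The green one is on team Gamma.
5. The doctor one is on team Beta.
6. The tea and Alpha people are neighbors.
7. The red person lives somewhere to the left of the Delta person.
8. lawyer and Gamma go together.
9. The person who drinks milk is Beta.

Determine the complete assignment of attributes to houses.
Solution:

House | Profession | Team | Drink | Color
-----------------------------------------
  1   | lawyer | Gamma | tea | green
  2   | engineer | Alpha | coffee | red
  3   | doctor | Beta | milk | white
  4   | teacher | Delta | juice | blue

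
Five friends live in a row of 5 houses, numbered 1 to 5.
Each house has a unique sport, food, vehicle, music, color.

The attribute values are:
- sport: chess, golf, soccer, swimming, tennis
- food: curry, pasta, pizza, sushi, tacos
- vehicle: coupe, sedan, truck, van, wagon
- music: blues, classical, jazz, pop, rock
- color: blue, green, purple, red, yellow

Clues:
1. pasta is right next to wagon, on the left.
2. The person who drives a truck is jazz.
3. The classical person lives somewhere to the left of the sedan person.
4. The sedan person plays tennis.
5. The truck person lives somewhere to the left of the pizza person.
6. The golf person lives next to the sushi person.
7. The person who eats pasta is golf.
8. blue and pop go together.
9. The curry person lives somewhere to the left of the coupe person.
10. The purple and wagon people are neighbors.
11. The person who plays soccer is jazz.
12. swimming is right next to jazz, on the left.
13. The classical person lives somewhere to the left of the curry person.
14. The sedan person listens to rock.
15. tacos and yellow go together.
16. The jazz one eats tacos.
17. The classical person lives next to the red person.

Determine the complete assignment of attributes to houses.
Solution:

House | Sport | Food | Vehicle | Music | Color
----------------------------------------------
  1   | golf | pasta | van | classical | purple
  2   | swimming | sushi | wagon | blues | red
  3   | soccer | tacos | truck | jazz | yellow
  4   | tennis | curry | sedan | rock | green
  5   | chess | pizza | coupe | pop | blue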